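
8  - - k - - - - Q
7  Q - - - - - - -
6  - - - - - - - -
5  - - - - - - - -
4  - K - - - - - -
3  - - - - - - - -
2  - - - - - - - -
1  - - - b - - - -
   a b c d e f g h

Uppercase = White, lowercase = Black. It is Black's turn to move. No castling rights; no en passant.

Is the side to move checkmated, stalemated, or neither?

Black to move; black king on c8.
In check: yes, from the white queen on h8.
King squares — b7: attacked by Qa7; c7: attacked by Qa7; d7: attacked by Qa7; b8: attacked by Qa7; d8: attacked by Qh8.
Legal moves for Black: none.
In check with no legal moves → checkmate.

checkmate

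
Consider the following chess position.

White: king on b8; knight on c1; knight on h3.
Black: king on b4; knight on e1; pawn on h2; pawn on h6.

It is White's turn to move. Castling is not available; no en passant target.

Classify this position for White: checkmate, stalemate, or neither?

White to move; white king on b8.
In check: no.
Legal moves for White: Kc8, Ka8, Kc7, Kb7, Ka7, Ng5, Nf4, Nf2, Ng1, Nd3+, Nb3, Ne2, Na2+.
White has 13 legal moves and is not in check → neither.

neither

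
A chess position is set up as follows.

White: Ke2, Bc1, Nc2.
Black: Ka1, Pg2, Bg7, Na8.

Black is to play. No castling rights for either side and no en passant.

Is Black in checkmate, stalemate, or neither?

Black to move; black king on a1.
In check: yes, from the white knight on c2.
Legal moves for Black: Ka2, Kb1.
Black is in check but has 2 legal moves → neither.

neither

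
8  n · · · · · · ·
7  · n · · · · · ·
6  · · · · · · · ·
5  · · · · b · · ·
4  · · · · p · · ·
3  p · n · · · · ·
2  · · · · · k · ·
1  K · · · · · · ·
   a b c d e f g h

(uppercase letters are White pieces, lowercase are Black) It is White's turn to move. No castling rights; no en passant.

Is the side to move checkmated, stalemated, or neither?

White to move; white king on a1.
In check: no.
King squares — b1: attacked by Nc3; a2: attacked by Nc3; b2: attacked by Pa3.
Legal moves for White: none.
Not in check and no legal moves → stalemate.

stalemate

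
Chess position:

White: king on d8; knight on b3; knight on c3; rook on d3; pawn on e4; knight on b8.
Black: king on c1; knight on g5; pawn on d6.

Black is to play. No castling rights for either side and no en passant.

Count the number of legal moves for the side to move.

Black to move; king on c1.
In check: yes, from the white knight on b3.
Legal moves: Kc2, Kb2.
Count: 2.

2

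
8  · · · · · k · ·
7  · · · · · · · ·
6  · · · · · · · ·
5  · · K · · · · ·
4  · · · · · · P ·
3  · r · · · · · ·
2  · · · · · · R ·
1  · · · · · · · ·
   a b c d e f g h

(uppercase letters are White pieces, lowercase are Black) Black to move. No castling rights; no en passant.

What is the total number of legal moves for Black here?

Black to move; king on f8.
In check: no.
Legal moves: Kg8, Ke8, Kg7, Kf7, Ke7, Rb8, Rb7, Rb6, Rb5+, Rb4, Rh3, Rg3, Rf3, Re3, Rd3, Rc3+, Ra3, Rb2, Rb1.
Count: 19.

19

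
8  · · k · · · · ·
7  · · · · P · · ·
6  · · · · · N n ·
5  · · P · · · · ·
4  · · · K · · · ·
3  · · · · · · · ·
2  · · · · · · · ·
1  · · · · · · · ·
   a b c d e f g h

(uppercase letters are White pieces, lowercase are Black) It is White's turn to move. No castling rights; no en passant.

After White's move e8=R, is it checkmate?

After e8=R: black king on c8; in check: yes, from the white rook on e8.
Black has 2 legal replies: Kc7, Kb7.
In check but a legal move exists → not checkmate.

no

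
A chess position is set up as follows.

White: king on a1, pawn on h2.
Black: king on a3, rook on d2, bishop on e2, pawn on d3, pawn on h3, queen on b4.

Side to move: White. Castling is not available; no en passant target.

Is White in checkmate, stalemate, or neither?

stalemate

White to move; white king on a1.
In check: no.
King squares — b1: attacked by Qb4; a2: attacked by Rd2; b2: attacked by Rd2.
Legal moves for White: none.
Not in check and no legal moves → stalemate.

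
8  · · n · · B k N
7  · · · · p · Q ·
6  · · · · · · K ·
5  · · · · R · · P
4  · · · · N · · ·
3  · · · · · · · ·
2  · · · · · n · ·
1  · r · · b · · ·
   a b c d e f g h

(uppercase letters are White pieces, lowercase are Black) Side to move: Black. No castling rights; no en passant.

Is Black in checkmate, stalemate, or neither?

Black to move; black king on g8.
In check: yes, from the white queen on g7.
King squares — f7: attacked by Kg6; g7: attacked by Kg6; h7: attacked by Kg6; f8: attacked by Qg7; h8: attacked by Qg7.
Legal moves for Black: none.
In check with no legal moves → checkmate.

checkmate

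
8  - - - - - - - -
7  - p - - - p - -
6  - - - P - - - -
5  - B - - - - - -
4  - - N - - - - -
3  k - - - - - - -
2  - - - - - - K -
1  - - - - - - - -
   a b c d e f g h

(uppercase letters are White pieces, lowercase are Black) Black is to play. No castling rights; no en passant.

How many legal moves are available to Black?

3

Black to move; king on a3.
In check: yes, from the white knight on c4.
Legal moves: Kb4, Kb3, Ka2.
Count: 3.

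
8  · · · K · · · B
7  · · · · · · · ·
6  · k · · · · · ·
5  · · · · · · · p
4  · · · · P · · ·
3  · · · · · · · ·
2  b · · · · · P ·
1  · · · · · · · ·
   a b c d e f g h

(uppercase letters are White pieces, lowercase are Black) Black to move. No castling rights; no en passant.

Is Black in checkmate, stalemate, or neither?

Black to move; black king on b6.
In check: no.
Legal moves for Black: Kb7, Ka7, Kc6, Ka6, Kc5, Kb5, Ka5, Bg8, Bf7, Be6, Bd5, Bc4, Bb3, Bb1, h4.
Black has 15 legal moves and is not in check → neither.

neither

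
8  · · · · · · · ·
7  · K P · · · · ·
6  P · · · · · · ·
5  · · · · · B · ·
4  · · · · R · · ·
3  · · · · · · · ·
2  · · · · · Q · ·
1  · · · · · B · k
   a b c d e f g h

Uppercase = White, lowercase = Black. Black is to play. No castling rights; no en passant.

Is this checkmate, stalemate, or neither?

Black to move; black king on h1.
In check: no.
King squares — g1: attacked by Qf2; g2: attacked by Bf1; h2: attacked by Qf2.
Legal moves for Black: none.
Not in check and no legal moves → stalemate.

stalemate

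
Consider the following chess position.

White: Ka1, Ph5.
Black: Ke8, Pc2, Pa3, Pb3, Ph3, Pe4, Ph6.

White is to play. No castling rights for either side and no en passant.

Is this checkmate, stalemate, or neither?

stalemate

White to move; white king on a1.
In check: no.
King squares — b1: attacked by Pc2; a2: attacked by Pb3; b2: attacked by Pa3.
Legal moves for White: none.
Not in check and no legal moves → stalemate.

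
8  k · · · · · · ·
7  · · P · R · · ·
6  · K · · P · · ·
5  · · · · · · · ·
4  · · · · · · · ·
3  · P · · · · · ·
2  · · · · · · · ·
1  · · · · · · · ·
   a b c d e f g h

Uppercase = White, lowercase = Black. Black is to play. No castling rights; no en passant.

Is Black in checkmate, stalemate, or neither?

Black to move; black king on a8.
In check: no.
King squares — a7: attacked by Kb6; b7: attacked by Kb6; b8: attacked by Pc7.
Legal moves for Black: none.
Not in check and no legal moves → stalemate.

stalemate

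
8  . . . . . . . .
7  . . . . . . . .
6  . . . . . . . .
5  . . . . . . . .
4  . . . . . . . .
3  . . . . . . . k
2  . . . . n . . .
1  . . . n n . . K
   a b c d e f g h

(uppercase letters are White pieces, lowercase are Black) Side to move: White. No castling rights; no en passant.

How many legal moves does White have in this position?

0

White to move; king on h1.
In check: no.
Legal moves: none.
Count: 0.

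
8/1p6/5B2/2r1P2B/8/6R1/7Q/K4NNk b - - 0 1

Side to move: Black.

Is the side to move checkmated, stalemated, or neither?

Black to move; black king on h1.
In check: yes, from the white queen on h2.
King squares — g1: attacked by Qh2; g2: attacked by Qh2; h2: attacked by Nf1.
Legal moves for Black: none.
In check with no legal moves → checkmate.

checkmate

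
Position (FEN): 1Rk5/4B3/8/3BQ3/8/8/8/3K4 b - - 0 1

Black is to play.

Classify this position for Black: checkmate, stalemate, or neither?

neither

Black to move; black king on c8.
In check: yes, from the white rook on b8.
King squares — b7: attacked by Bd5; c7: attacked by Qe5; d7: available; b8: attacked by Qe5; d8: attacked by Be7.
Legal moves for Black: Kd7.
Black is in check but has 1 legal move → neither.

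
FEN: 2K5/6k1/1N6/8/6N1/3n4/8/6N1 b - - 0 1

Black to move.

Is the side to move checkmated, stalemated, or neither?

Black to move; black king on g7.
In check: no.
Legal moves for Black: Kh8, Kg8, Kf8, Kh7, Kf7, Kg6, Ne5, Nc5, Nf4, Nb4, Nf2, Nb2, Ne1, Nc1.
Black has 14 legal moves and is not in check → neither.

neither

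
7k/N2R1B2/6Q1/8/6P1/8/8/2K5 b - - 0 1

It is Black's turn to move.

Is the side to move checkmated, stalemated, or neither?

stalemate

Black to move; black king on h8.
In check: no.
King squares — g7: attacked by Qg6; h7: attacked by Qg6; g8: attacked by Qg6.
Legal moves for Black: none.
Not in check and no legal moves → stalemate.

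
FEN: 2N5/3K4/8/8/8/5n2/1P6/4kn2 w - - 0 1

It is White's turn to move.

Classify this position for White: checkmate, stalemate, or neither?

White to move; white king on d7.
In check: no.
Legal moves for White: Ne7, Na7, Nd6, Nb6, Ke8, Kd8, Ke7, Kc7, Ke6, Kd6, Kc6, b3, b4.
White has 13 legal moves and is not in check → neither.

neither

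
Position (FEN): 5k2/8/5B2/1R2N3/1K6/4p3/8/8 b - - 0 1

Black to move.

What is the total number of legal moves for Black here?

3

Black to move; king on f8.
In check: no.
Legal moves: Kg8, Ke8, e2.
Count: 3.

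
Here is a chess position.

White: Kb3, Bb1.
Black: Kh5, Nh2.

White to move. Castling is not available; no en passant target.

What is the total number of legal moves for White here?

15

White to move; king on b3.
In check: no.
Legal moves: Kc4, Kb4, Ka4, Kc3, Ka3, Kc2, Kb2, Ka2, Bh7, Bg6+, Bf5, Be4, Bd3, Bc2, Ba2.
Count: 15.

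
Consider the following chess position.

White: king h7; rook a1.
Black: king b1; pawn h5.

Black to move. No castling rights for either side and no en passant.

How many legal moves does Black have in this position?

Black to move; king on b1.
In check: yes, from the white rook on a1.
Legal moves: Kc2, Kb2, Kxa1.
Count: 3.

3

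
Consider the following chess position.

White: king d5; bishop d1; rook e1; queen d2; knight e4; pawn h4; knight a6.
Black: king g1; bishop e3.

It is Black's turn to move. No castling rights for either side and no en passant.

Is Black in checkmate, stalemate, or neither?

Black to move; black king on g1.
In check: yes, from the white rook on e1.
King squares — f1: attacked by Re1; h1: attacked by Re1; f2: attacked by Qd2; g2: attacked by Qd2; h2: attacked by Qd2.
Legal moves for Black: none.
In check with no legal moves → checkmate.

checkmate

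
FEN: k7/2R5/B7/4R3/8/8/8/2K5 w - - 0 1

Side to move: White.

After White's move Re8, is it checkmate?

After Re8: black king on a8; in check: yes, from the white rook on e8.
King squares — a7: attacked by Rc7; b7: attacked by Ba6; b8: attacked by Re8.
Black has no legal moves → checkmate.

yes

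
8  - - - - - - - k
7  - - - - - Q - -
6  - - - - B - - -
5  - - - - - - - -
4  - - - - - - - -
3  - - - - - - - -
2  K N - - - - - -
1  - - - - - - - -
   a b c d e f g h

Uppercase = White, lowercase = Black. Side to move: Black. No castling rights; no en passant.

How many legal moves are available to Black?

Black to move; king on h8.
In check: no.
Legal moves: none.
Count: 0.

0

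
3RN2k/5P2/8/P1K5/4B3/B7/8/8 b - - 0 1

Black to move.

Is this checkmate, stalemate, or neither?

stalemate

Black to move; black king on h8.
In check: no.
King squares — g7: attacked by Ne8; h7: attacked by Be4; g8: attacked by Pf7.
Legal moves for Black: none.
Not in check and no legal moves → stalemate.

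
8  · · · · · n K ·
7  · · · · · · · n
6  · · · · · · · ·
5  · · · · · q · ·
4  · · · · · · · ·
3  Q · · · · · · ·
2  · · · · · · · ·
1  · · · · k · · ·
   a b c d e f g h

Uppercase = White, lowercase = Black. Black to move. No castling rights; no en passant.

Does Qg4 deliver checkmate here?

no

After Qg4: white king on g8; in check: yes, from the black queen on g4.
White has 2 legal replies: Kh8, Kf7.
In check but a legal move exists → not checkmate.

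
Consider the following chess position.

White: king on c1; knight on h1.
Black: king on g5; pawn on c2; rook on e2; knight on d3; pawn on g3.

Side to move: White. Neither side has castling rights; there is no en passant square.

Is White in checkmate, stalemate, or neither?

checkmate

White to move; white king on c1.
In check: yes, from the black knight on d3.
King squares — b1: attacked by Pc2; d1: attacked by Pc2; b2: attacked by Nd3; c2: attacked by Re2; d2: attacked by Re2.
Legal moves for White: none.
In check with no legal moves → checkmate.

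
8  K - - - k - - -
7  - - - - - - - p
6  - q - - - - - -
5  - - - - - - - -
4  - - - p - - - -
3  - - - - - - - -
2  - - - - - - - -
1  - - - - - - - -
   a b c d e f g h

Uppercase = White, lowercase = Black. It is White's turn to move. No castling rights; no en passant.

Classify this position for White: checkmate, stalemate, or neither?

stalemate

White to move; white king on a8.
In check: no.
King squares — a7: attacked by Qb6; b7: attacked by Qb6; b8: attacked by Qb6.
Legal moves for White: none.
Not in check and no legal moves → stalemate.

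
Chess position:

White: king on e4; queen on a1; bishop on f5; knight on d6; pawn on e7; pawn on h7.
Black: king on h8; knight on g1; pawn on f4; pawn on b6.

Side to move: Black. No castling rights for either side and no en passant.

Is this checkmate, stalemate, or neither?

checkmate

Black to move; black king on h8.
In check: yes, from the white queen on a1.
King squares — g7: attacked by Qa1; h7: attacked by Bf5; g8: attacked by Ph7.
Legal moves for Black: none.
In check with no legal moves → checkmate.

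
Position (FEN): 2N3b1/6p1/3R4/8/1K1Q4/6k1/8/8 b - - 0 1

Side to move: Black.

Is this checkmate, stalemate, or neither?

Black to move; black king on g3.
In check: no.
Legal moves for Black: Bh7, Bf7, Be6, Bd5, Bc4, Bb3, Ba2, Kh3, Kf3, Kh2, Kg2, g6, g5.
Black has 13 legal moves and is not in check → neither.

neither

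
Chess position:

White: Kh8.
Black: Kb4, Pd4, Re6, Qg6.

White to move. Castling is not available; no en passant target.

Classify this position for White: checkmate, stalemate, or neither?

White to move; white king on h8.
In check: no.
King squares — g7: attacked by Qg6; h7: attacked by Qg6; g8: attacked by Qg6.
Legal moves for White: none.
Not in check and no legal moves → stalemate.

stalemate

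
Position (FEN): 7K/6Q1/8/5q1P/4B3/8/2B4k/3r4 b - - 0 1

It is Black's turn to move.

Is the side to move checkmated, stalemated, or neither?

Black to move; black king on h2.
In check: no.
Legal moves for Black include: Qf8+, Qc8+, Qh7+, Qf7, Qd7, Qg6, Qf6, Qe6, Qxh5+, Qg5, Qe5, Qd5, Qc5, Qb5, Qa5, Qg4, Qf4, Qxe4, ... (list truncated; more exist).
Black has legal moves and is not in check → neither.

neither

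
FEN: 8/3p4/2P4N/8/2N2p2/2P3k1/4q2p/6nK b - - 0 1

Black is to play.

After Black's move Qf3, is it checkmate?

yes

After Qf3: white king on h1; in check: yes, from the black queen on f3.
King squares — g1: attacked by Ph2; g2: attacked by Qf3; h2: attacked by Kg3.
White has no legal moves → checkmate.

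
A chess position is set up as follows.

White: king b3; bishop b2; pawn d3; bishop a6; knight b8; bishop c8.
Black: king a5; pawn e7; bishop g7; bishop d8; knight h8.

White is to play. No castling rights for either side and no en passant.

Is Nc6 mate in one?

no

After Nc6: black king on a5; in check: yes, from the white knight on c6.
Black has 1 legal reply: Kb6.
In check but a legal move exists → not checkmate.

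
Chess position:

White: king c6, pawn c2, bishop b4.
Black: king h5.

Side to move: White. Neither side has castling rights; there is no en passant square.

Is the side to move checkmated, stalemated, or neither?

White to move; white king on c6.
In check: no.
Legal moves for White include: Kd7, Kc7, Kb7, Kd6, Kb6, Kd5, Kc5, Kb5, Bf8, Be7, Bd6, Bc5, Ba5, Bc3, Ba3, Bd2, Be1, c3, ... (list truncated; more exist).
White has legal moves and is not in check → neither.

neither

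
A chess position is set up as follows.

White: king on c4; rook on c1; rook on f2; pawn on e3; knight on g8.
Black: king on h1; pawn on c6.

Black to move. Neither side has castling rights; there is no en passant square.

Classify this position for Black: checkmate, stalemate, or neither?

checkmate

Black to move; black king on h1.
In check: yes, from the white rook on c1.
King squares — g1: attacked by Rc1; g2: attacked by Rf2; h2: attacked by Rf2.
Legal moves for Black: none.
In check with no legal moves → checkmate.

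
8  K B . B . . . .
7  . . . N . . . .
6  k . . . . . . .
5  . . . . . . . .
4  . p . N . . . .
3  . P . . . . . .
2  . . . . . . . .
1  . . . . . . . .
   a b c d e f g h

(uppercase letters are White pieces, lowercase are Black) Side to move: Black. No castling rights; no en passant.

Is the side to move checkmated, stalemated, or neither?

Black to move; black king on a6.
In check: no.
King squares — a5: attacked by Bd8; b5: attacked by Nd4; b6: attacked by Nd7; a7: attacked by Ka8; b7: attacked by Ka8.
Legal moves for Black: none.
Not in check and no legal moves → stalemate.

stalemate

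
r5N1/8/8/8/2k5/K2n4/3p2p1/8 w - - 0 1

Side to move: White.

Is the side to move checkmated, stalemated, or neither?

checkmate

White to move; white king on a3.
In check: yes, from the black rook on a8.
King squares — a2: attacked by Ra8; b2: attacked by Nd3; b3: attacked by Kc4; a4: attacked by Ra8; b4: attacked by Nd3.
Legal moves for White: none.
In check with no legal moves → checkmate.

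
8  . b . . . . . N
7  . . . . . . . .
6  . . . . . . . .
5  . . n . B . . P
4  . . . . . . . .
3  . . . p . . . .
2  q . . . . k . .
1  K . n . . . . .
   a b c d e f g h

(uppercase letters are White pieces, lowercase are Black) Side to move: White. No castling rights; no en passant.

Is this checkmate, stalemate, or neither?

checkmate

White to move; white king on a1.
In check: yes, from the black queen on a2.
King squares — b1: attacked by Qa2; a2: attacked by Nc1; b2: attacked by Qa2.
Legal moves for White: none.
In check with no legal moves → checkmate.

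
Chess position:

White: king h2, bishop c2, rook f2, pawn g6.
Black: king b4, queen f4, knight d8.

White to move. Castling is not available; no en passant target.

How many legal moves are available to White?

White to move; king on h2.
In check: yes, from the black queen on f4.
Legal moves: Kh3, Kg2, Kh1, Kg1, Rxf4+.
Count: 5.

5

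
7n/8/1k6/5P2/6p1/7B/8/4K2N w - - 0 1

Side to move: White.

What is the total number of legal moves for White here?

11

White to move; king on e1.
In check: no.
Legal moves: Bxg4, Bg2, Bf1, Ng3, Nf2, Kf2, Ke2, Kd2, Kf1, Kd1, f6.
Count: 11.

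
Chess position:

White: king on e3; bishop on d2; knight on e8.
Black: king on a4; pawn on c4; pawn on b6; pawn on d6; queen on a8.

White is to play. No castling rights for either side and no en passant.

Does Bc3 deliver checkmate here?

no

After Bc3: black king on a4; in check: no.
Black is not in check, so this cannot be checkmate.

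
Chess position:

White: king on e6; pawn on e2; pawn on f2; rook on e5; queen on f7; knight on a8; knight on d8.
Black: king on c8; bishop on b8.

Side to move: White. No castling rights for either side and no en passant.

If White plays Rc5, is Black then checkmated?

After Rc5: black king on c8; in check: yes, from the white rook on c5.
Black has 2 legal replies: Kxd8, Bc7.
In check but a legal move exists → not checkmate.

no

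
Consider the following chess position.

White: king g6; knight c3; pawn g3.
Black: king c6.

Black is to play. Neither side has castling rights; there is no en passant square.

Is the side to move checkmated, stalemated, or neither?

neither

Black to move; black king on c6.
In check: no.
Legal moves for Black: Kd7, Kc7, Kb7, Kd6, Kb6, Kc5.
Black has 6 legal moves and is not in check → neither.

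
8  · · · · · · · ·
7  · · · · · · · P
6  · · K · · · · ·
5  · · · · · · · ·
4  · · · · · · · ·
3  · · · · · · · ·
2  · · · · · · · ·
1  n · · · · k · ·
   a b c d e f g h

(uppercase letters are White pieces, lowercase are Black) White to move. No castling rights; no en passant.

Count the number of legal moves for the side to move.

12

White to move; king on c6.
In check: no.
Legal moves: Kd7, Kc7, Kb7, Kd6, Kb6, Kd5, Kc5, Kb5, h8=Q, h8=R, h8=B, h8=N.
Count: 12.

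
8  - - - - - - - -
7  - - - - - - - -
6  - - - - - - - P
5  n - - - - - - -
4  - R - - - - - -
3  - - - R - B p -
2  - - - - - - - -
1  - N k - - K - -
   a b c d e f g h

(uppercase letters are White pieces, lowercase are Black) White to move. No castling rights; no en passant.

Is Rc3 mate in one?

After Rc3: black king on c1; in check: yes, from the white rook on c3.
King squares — b1: attacked by Rb4; d1: attacked by Bf3; b2: attacked by Rb4; c2: attacked by Rc3; d2: attacked by Nb1.
Black has no legal moves → checkmate.

yes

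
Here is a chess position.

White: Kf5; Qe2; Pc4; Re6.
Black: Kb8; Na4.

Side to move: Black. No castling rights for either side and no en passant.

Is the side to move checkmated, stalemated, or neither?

Black to move; black king on b8.
In check: no.
Legal moves for Black: Kc8, Ka8, Kc7, Kb7, Ka7, Nb6, Nc5, Nc3, Nb2.
Black has 9 legal moves and is not in check → neither.

neither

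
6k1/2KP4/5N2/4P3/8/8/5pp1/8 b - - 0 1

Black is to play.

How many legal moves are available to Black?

Black to move; king on g8.
In check: yes, from the white knight on f6.
Legal moves: Kh8, Kf8, Kg7, Kf7.
Count: 4.

4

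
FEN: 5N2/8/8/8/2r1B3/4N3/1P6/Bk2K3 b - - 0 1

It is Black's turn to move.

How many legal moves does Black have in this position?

Black to move; king on b1.
In check: yes, from the white bishop on e4.
Legal moves: Ka2, Kc1, Kxa1, Rxe4, Rc2.
Count: 5.

5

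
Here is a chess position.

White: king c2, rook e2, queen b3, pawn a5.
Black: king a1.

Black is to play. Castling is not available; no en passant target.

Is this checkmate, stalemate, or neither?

stalemate

Black to move; black king on a1.
In check: no.
King squares — b1: attacked by Kc2; a2: attacked by Qb3; b2: attacked by Kc2.
Legal moves for Black: none.
Not in check and no legal moves → stalemate.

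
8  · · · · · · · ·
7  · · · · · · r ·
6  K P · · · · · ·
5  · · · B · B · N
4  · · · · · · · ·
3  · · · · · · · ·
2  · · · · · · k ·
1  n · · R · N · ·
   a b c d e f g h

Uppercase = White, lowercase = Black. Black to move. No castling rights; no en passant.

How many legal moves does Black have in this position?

Black to move; king on g2.
In check: yes, from the white bishop on d5.
Legal moves: Kf2, Kg1.
Count: 2.

2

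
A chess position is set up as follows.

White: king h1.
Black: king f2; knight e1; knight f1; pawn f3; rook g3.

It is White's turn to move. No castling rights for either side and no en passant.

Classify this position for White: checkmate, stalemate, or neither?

stalemate

White to move; white king on h1.
In check: no.
King squares — g1: attacked by Kf2; g2: attacked by Ne1; h2: attacked by Nf1.
Legal moves for White: none.
Not in check and no legal moves → stalemate.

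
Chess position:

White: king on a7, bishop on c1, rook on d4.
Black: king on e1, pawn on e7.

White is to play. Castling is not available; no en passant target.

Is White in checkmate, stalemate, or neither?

White to move; white king on a7.
In check: no.
Legal moves for White include: Kb8, Ka8, Kb7, Kb6, Ka6, Rd8, Rd7, Rd6, Rd5, Rh4, Rg4, Rf4, Re4+, Rc4, Rb4, Ra4, Rd3, Rd2, ... (list truncated; more exist).
White has legal moves and is not in check → neither.

neither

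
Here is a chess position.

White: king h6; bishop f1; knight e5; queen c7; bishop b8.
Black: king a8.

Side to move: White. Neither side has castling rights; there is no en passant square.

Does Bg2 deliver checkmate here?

After Bg2: black king on a8; in check: yes, from the white bishop on g2.
King squares — a7: attacked by Qc7; b7: attacked by Bg2; b8: attacked by Qc7.
Black has no legal moves → checkmate.

yes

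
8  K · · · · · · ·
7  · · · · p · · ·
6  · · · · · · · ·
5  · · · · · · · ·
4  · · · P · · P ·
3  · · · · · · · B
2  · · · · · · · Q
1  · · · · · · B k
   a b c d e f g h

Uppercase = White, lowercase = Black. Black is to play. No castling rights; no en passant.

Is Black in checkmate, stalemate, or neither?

Black to move; black king on h1.
In check: yes, from the white queen on h2.
King squares — g1: attacked by Qh2; g2: attacked by Qh2; h2: attacked by Bg1.
Legal moves for Black: none.
In check with no legal moves → checkmate.

checkmate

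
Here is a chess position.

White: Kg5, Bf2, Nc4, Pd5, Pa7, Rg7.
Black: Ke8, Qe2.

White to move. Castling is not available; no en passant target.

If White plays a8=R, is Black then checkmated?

After a8=R: black king on e8; in check: yes, from the white rook on a8.
King squares — d7: attacked by Rg7; e7: attacked by Rg7; f7: attacked by Rg7; d8: attacked by Ra8; f8: attacked by Ra8.
Black has no legal moves → checkmate.

yes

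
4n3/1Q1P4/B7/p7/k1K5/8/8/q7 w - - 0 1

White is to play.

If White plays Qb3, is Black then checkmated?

yes

After Qb3: black king on a4; in check: yes, from the white queen on b3.
King squares — a3: attacked by Qb3; b3: attacked by Kc4; b4: attacked by Qb3; a5: own pawn; b5: attacked by Qb3.
Black has no legal moves → checkmate.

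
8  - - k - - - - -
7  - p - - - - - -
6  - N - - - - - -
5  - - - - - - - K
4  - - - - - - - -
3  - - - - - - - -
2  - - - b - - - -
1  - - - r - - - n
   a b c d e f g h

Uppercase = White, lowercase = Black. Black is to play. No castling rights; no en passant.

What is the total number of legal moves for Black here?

3

Black to move; king on c8.
In check: yes, from the white knight on b6.
Legal moves: Kd8, Kb8, Kc7.
Count: 3.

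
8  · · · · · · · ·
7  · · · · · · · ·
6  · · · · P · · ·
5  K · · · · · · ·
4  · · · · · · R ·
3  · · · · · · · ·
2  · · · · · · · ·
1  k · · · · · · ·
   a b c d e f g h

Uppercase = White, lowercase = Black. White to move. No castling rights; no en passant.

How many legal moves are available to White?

20

White to move; king on a5.
In check: no.
Legal moves: Kb6, Ka6, Kb5, Kb4, Ka4, Rg8, Rg7, Rg6, Rg5, Rh4, Rf4, Re4, Rd4, Rc4, Rb4, Ra4+, Rg3, Rg2, Rg1+, e7.
Count: 20.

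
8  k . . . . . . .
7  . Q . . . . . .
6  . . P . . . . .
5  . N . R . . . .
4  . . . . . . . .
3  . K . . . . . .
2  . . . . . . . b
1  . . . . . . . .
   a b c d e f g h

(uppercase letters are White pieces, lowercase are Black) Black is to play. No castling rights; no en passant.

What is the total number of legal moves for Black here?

Black to move; king on a8.
In check: yes, from the white queen on b7.
Legal moves: none.
Count: 0.

0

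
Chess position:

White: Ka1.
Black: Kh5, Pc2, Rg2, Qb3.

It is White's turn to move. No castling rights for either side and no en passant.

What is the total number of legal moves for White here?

0

White to move; king on a1.
In check: no.
Legal moves: none.
Count: 0.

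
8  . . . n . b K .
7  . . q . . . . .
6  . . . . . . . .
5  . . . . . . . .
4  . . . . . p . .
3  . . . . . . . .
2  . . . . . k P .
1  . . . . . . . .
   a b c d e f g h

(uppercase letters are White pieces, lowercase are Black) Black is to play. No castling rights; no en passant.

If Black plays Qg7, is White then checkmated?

yes

After Qg7: white king on g8; in check: yes, from the black queen on g7.
King squares — f7: attacked by Qg7; g7: attacked by Bf8; h7: attacked by Qg7; f8: attacked by Qg7; h8: attacked by Qg7.
White has no legal moves → checkmate.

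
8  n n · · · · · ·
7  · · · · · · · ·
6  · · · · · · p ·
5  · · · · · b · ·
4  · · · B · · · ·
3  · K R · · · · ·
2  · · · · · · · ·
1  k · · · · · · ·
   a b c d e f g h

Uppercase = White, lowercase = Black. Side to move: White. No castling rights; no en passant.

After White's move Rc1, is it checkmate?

yes

After Rc1: black king on a1; in check: yes, from the white rook on c1 and the white bishop on d4.
King squares — b1: attacked by Rc1; a2: attacked by Kb3; b2: attacked by Kb3.
Black has no legal moves → checkmate.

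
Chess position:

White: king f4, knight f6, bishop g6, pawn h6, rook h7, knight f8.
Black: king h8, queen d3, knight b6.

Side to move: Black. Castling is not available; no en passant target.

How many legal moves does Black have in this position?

Black to move; king on h8.
In check: yes, from the white rook on h7.
Legal moves: none.
Count: 0.

0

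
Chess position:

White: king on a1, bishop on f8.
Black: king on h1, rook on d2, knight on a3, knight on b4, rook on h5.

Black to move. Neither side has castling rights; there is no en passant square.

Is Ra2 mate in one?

yes

After Ra2: white king on a1; in check: yes, from the black rook on a2.
King squares — b1: attacked by Na3; a2: attacked by Nb4; b2: attacked by Ra2.
White has no legal moves → checkmate.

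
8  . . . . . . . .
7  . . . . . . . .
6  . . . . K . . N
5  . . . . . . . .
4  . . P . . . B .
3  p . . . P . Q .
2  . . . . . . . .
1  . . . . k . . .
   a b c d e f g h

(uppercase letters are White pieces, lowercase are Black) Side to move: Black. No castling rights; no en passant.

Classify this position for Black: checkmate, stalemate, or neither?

Black to move; black king on e1.
In check: yes, from the white queen on g3.
Legal moves for Black: Kd2, Kf1.
Black is in check but has 2 legal moves → neither.

neither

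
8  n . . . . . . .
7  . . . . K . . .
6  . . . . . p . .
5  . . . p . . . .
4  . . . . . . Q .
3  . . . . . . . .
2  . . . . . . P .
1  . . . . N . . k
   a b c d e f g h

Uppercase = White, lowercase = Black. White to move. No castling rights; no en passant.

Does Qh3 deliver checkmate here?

no

After Qh3: black king on h1; in check: yes, from the white queen on h3.
Black has 1 legal reply: Kg1.
In check but a legal move exists → not checkmate.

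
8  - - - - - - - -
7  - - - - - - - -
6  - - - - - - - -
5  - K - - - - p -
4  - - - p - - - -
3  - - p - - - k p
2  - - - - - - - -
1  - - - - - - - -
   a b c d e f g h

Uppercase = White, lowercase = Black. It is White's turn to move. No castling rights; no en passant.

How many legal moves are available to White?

White to move; king on b5.
In check: no.
Legal moves: Kc6, Kb6, Ka6, Kc5, Ka5, Kc4, Kb4, Ka4.
Count: 8.

8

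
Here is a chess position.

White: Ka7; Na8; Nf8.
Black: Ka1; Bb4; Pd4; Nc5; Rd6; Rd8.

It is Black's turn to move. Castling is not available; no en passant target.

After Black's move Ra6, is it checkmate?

After Ra6: white king on a7; in check: yes, from the black rook on a6.
King squares — a6: attacked by Nc5; b6: attacked by Ra6; b7: attacked by Nc5; a8: own knight; b8: attacked by Rd8.
White has no legal moves → checkmate.

yes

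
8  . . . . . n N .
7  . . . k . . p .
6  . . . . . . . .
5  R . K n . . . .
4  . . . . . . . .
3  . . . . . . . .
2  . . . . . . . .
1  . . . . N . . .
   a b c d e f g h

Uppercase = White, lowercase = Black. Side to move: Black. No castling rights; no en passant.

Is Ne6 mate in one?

After Ne6: white king on c5; in check: yes, from the black knight on e6.
White has 3 legal replies: Kxd5, Kb5, Kc4.
In check but a legal move exists → not checkmate.

no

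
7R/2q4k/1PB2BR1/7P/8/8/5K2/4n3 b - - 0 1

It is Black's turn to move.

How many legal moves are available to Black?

Black to move; king on h7.
In check: yes, from the white rook on h8.
Legal moves: none.
Count: 0.

0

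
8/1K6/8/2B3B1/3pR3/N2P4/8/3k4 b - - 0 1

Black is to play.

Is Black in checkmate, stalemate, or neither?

stalemate

Black to move; black king on d1.
In check: no.
King squares — c1: attacked by Bg5; e1: attacked by Re4; c2: attacked by Na3; d2: attacked by Bg5; e2: attacked by Re4.
Legal moves for Black: none.
Not in check and no legal moves → stalemate.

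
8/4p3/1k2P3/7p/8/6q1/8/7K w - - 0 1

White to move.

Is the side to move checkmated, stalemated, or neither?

White to move; white king on h1.
In check: no.
King squares — g1: attacked by Qg3; g2: attacked by Qg3; h2: attacked by Qg3.
Legal moves for White: none.
Not in check and no legal moves → stalemate.

stalemate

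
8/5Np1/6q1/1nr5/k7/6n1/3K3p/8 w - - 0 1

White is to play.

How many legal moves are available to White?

White to move; king on d2.
In check: no.
Legal moves: Nh8, Nd8, Nh6, Nd6, Ng5, Ne5, Ke3, Ke1, Kd1.
Count: 9.

9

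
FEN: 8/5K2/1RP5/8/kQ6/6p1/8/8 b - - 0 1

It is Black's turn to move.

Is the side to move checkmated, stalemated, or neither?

Black to move; black king on a4.
In check: yes, from the white queen on b4.
King squares — a3: attacked by Qb4; b3: attacked by Qb4; b4: attacked by Rb6; a5: attacked by Qb4; b5: attacked by Qb4.
Legal moves for Black: none.
In check with no legal moves → checkmate.

checkmate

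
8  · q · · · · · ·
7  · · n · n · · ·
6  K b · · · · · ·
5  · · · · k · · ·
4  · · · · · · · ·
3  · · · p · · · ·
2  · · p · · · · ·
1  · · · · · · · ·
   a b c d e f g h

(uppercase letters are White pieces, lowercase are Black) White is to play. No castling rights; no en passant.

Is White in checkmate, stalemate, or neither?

White to move; white king on a6.
In check: yes, from the black knight on c7.
King squares — a5: attacked by Bb6; b5: attacked by Nc7; b6: attacked by Qb8; a7: attacked by Bb6; b7: attacked by Qb8.
Legal moves for White: none.
In check with no legal moves → checkmate.

checkmate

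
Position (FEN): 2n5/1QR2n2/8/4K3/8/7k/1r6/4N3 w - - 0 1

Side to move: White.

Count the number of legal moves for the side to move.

White to move; king on e5.
In check: yes, from the black knight on f7.
Legal moves: Kf6, Ke6, Kf5, Kd5, Kf4, Ke4, Kd4, Rxf7.
Count: 8.

8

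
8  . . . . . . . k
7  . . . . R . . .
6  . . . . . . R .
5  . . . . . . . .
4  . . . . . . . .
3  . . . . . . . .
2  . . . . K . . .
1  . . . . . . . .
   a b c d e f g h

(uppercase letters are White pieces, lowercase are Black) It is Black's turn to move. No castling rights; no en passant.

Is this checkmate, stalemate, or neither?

stalemate

Black to move; black king on h8.
In check: no.
King squares — g7: attacked by Rg6; h7: attacked by Re7; g8: attacked by Rg6.
Legal moves for Black: none.
Not in check and no legal moves → stalemate.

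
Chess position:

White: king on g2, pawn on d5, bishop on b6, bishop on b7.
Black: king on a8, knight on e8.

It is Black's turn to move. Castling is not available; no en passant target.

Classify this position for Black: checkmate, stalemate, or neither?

Black to move; black king on a8.
In check: yes, from the white bishop on b7.
King squares — a7: attacked by Bb6; b7: available; b8: available.
Legal moves for Black: Kb8, Kxb7.
Black is in check but has 2 legal moves → neither.

neither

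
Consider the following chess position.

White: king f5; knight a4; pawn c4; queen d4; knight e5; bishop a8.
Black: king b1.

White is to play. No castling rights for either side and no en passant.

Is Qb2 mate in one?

yes

After Qb2: black king on b1; in check: yes, from the white queen on b2.
King squares — a1: attacked by Qb2; c1: attacked by Qb2; a2: attacked by Qb2; b2: attacked by Na4; c2: attacked by Qb2.
Black has no legal moves → checkmate.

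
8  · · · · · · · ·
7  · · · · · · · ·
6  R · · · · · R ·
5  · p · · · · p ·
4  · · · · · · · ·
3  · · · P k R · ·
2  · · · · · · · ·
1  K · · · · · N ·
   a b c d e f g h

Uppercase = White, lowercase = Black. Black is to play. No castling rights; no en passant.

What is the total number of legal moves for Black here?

Black to move; king on e3.
In check: yes, from the white rook on f3.
Legal moves: Kd4, Kd2.
Count: 2.

2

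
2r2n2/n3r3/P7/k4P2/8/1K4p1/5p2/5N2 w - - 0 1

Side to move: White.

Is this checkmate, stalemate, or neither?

neither

White to move; white king on b3.
In check: no.
Legal moves for White: Ka3, Kb2, Ka2, Nxg3, Ne3, Nh2, Nd2, f6.
White has 8 legal moves and is not in check → neither.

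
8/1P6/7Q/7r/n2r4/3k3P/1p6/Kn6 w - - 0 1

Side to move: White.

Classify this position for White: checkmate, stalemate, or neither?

neither

White to move; white king on a1.
In check: yes, from the black pawn on b2.
Legal moves for White: Ka2, Kxb1.
White is in check but has 2 legal moves → neither.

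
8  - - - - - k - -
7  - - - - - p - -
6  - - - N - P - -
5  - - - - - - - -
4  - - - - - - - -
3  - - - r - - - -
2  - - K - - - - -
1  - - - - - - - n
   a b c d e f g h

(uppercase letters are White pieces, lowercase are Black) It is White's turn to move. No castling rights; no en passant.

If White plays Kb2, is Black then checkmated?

no

After Kb2: black king on f8; in check: no.
Black is not in check, so this cannot be checkmate.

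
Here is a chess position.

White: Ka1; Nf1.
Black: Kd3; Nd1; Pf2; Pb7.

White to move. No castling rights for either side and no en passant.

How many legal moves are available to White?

White to move; king on a1.
In check: no.
Legal moves: Ng3, Ne3, Nh2, Nd2, Ka2, Kb1.
Count: 6.

6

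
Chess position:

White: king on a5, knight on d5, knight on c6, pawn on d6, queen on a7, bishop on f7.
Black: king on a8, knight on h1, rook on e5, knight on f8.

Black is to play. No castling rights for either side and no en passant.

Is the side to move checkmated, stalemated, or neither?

Black to move; black king on a8.
In check: yes, from the white queen on a7.
King squares — a7: attacked by Nc6; b7: attacked by Qa7; b8: attacked by Nc6.
Legal moves for Black: none.
In check with no legal moves → checkmate.

checkmate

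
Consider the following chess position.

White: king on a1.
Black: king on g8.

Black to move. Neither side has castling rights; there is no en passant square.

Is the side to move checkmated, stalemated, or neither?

Black to move; black king on g8.
In check: no.
Legal moves for Black: Kh8, Kf8, Kh7, Kg7, Kf7.
Black has 5 legal moves and is not in check → neither.

neither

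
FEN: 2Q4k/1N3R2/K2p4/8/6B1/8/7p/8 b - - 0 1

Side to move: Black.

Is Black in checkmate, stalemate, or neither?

checkmate

Black to move; black king on h8.
In check: yes, from the white queen on c8.
King squares — g7: attacked by Rf7; h7: attacked by Rf7; g8: attacked by Qc8.
Legal moves for Black: none.
In check with no legal moves → checkmate.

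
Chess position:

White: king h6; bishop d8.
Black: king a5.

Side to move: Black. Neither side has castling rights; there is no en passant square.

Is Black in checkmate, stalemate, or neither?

Black to move; black king on a5.
In check: yes, from the white bishop on d8.
King squares — a4: available; b4: available; b5: available; a6: available; b6: attacked by Bd8.
Legal moves for Black: Ka6, Kb5, Kb4, Ka4.
Black is in check but has 4 legal moves → neither.

neither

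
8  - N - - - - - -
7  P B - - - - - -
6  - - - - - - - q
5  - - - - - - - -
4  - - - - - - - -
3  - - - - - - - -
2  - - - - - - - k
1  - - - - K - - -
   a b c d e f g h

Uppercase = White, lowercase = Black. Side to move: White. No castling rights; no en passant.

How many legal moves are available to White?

20

White to move; king on e1.
In check: no.
Legal moves: Nd7, Nc6, Na6, Bc8, Ba8, Bc6, Ba6, Bd5, Be4, Bf3, Bg2, Bh1, Kf2, Ke2, Kf1, Kd1, a8=Q, a8=R, a8=B, a8=N.
Count: 20.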